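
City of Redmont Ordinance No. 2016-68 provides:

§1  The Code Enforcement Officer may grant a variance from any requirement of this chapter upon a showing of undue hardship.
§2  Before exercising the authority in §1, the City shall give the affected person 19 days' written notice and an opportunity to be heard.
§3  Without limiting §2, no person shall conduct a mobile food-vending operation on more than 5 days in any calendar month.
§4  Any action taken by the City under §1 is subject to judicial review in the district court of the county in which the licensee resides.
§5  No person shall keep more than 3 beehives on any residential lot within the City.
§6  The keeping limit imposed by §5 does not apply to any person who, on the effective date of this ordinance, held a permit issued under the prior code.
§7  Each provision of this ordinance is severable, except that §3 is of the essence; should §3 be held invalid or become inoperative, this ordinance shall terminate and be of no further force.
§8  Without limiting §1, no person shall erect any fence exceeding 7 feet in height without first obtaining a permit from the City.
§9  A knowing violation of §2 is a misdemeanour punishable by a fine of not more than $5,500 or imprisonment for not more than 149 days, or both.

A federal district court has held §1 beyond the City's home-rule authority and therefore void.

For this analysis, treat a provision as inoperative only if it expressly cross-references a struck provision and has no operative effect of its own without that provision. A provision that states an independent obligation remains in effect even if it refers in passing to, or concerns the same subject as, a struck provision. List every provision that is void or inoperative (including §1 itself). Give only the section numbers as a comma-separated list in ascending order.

1, 2, 4, 9

§1 is struck. §2 merely fixes the notice-and-hearing requirement for §1; with §1 gone it has nothing to operate on and falls away. The only function of §4 is the judicial-review right for §1, so it cannot stand once §1 is removed. §9 has no operative effect of its own apart from §2 and is therefore inoperative. Although §8 refers to §1, its operative terms do not depend on §1, so it remains in effect. §3 mentions §2 but its own obligation stands independently of §2, so §3 is not affected. §7 makes §3 an essential term, but §3 is unaffected, so the severability proviso in §7 preserves the remaining provisions. §3, §5, §6, §7, and §8 remain in effect.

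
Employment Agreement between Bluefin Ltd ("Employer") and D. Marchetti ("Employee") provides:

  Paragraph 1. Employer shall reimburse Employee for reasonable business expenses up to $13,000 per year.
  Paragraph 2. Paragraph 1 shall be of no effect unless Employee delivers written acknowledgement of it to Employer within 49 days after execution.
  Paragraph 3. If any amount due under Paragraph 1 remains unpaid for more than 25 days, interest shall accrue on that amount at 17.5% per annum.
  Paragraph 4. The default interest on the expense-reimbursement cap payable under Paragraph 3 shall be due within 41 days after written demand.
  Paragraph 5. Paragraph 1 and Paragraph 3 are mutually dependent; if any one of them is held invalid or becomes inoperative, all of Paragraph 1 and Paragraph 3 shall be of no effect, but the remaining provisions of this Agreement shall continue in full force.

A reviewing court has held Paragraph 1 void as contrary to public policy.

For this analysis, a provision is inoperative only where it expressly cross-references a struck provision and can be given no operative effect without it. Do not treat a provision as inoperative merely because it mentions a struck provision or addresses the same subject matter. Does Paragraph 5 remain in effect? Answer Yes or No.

Yes

Paragraph 1 is struck. The only function of Paragraph 2 is the acknowledgement condition for Paragraph 1, so it cannot stand once Paragraph 1 is removed. Paragraph 3 does nothing except set the default interest on the expense-reimbursement cap by reference to Paragraph 1; with Paragraph 1 gone it has no independent effect and is inoperative. Paragraph 4 does nothing except set the payment deadline for the default interest on the expense-reimbursement cap by reference to Paragraph 3; with Paragraph 3 gone it has no independent effect and is inoperative. Paragraph 5 declares Paragraph 1 and Paragraph 3 mutually dependent; since one of them has fallen, all of them are of no effect. The remainder continues in force under Paragraph 5. Only Paragraph 5 remains in effect. Paragraph 5 is among the surviving provisions, so the answer is yes.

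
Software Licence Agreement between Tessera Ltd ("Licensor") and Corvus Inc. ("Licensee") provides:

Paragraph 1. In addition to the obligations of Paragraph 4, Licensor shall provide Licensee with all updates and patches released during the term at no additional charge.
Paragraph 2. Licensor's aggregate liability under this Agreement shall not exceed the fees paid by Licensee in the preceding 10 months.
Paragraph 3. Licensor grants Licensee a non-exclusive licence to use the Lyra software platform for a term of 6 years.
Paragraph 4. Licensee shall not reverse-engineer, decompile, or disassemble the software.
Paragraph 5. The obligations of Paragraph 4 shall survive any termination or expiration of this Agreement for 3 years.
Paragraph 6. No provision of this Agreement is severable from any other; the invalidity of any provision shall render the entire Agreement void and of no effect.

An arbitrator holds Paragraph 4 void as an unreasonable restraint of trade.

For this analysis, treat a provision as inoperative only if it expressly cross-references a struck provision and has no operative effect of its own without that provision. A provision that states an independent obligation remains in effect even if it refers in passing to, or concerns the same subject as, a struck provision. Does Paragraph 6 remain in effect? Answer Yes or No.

No

Paragraph 4 is struck. Paragraph 5 merely fixes the survival period for Paragraph 4; with Paragraph 4 gone it has nothing to operate on and falls away. Paragraph 6 provides that the Agreement is not severable, so the invalidity of any one provision voids the entire Agreement. No provision of the Agreement survives. Paragraph 6 is among the inoperative provisions, so the answer is no.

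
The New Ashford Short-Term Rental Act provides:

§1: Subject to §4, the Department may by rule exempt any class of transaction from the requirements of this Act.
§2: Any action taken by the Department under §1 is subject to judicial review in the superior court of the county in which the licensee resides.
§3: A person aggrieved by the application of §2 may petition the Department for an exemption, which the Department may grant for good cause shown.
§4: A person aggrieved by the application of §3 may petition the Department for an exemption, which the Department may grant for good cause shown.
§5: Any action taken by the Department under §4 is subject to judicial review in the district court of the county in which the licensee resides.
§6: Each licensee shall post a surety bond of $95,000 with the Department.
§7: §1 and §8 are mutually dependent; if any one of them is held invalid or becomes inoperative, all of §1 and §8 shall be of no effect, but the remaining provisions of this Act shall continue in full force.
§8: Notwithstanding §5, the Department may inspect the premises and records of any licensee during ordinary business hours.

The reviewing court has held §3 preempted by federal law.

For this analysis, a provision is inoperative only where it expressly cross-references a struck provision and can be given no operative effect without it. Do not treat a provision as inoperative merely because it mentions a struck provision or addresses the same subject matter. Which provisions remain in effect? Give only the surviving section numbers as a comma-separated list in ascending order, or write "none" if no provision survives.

§3 is struck. §4 operates only by reference to §3, so it falls with §3. The only function of §5 is the judicial-review right for §4, so it cannot stand once §4 is removed. Although §8 refers to §5, its operative terms do not depend on §5, so it remains in effect. Although §1 refers to §4, its operative terms do not depend on §4, so it remains in effect. §7 ties §1 and §8 together, but none of those is affected here; the remaining provisions continue in force under §7. That leaves §1, §2, §6, §7, and §8 in effect.

1, 2, 6, 7, 8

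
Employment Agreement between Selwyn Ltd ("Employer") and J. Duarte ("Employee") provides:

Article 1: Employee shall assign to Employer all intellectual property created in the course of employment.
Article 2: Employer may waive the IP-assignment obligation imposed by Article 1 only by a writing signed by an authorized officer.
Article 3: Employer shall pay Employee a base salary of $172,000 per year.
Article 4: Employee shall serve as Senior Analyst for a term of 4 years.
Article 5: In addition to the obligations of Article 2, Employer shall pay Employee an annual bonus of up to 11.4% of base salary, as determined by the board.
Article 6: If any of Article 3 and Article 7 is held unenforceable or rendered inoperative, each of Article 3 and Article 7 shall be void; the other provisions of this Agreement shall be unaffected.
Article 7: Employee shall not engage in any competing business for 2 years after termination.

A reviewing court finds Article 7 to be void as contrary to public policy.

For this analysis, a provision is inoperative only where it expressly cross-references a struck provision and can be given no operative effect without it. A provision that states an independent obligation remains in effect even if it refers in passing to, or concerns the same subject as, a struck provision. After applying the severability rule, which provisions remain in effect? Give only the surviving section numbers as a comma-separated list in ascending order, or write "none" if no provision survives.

1, 2, 4, 5, 6

Article 7 is struck. Nothing else in the Agreement is defined by reference to Article 7. Article 6 declares Article 3 and Article 7 mutually dependent; since one of them has fallen, all of them are of no effect. That brings down Article 3 as well. The remainder continues in force under Article 6. That leaves Article 1, Article 2, Article 4, Article 5, and Article 6 in effect.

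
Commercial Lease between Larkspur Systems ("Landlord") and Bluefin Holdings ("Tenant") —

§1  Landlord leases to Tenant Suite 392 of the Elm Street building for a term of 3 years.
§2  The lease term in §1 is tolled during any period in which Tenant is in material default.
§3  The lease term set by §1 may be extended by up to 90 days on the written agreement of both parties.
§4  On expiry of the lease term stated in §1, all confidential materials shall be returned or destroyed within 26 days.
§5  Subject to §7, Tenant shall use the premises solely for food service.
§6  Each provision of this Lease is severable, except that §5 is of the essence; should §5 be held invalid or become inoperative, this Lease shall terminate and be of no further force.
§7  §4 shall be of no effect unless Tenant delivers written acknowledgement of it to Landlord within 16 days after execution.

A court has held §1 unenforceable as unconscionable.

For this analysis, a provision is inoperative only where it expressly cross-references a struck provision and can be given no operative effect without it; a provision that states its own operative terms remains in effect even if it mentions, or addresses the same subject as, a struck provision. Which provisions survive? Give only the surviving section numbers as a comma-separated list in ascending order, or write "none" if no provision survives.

§1 is struck. §2 does nothing except set the tolling of the lease term by reference to §1; with §1 gone it has no independent effect and is inoperative. §3 operates only by reference to §1, so it falls with §1. §4 has no operative effect of its own apart from §1 and is therefore inoperative. The only function of §7 is the acknowledgement condition for §4, so it cannot stand once §4 is removed. §5 mentions §7 but its own obligation stands independently of §7, so §5 is not affected. §6 makes §5 an essential term, but §5 is unaffected, so the severability proviso in §6 preserves the remaining provisions. §5 and §6 remain in effect.

5, 6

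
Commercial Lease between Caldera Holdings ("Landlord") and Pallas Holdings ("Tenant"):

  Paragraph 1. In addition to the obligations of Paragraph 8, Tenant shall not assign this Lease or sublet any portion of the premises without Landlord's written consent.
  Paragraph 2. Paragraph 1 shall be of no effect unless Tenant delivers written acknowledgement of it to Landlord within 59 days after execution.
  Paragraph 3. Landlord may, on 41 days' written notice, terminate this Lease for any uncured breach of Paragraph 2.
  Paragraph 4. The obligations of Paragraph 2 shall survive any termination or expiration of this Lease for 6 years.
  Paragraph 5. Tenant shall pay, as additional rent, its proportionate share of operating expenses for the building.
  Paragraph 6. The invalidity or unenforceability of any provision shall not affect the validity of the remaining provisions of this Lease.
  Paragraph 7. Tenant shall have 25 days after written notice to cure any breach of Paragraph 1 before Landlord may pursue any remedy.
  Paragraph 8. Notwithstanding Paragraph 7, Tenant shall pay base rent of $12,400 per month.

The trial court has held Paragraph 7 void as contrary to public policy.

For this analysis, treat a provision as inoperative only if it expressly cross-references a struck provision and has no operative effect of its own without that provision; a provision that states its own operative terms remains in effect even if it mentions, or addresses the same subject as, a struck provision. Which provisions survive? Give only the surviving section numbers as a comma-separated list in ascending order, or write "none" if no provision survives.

1, 2, 3, 4, 5, 6, 8

Paragraph 7 is struck. Although Paragraph 8 refers to Paragraph 7, its operative terms do not depend on Paragraph 7, so it remains in effect. No other provision's operative terms depend on Paragraph 7. Under the severability clause in Paragraph 6, the remaining provisions continue in force. That leaves Paragraph 1, Paragraph 2, Paragraph 3, Paragraph 4, Paragraph 5, Paragraph 6, and Paragraph 8 in effect.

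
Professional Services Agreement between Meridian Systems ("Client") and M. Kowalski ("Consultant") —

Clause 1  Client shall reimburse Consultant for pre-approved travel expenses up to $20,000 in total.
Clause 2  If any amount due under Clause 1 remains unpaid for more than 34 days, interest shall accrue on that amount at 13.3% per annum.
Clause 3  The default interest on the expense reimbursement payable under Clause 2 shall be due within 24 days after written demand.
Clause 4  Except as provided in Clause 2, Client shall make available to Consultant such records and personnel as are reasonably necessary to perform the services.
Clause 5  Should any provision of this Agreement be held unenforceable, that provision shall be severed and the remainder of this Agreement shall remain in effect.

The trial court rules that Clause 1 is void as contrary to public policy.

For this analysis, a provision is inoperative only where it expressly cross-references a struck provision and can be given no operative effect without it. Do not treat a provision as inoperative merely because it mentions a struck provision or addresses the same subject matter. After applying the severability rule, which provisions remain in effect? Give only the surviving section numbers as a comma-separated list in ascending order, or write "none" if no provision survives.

4, 5

Clause 1 is struck. Clause 2 does nothing except set the default interest on the expense reimbursement by reference to Clause 1; with Clause 1 gone it has no independent effect and is inoperative. Clause 3 does nothing except set the payment deadline for the default interest on the expense reimbursement by reference to Clause 2; with Clause 2 gone it has no independent effect and is inoperative. Clause 4 mentions Clause 2 but its own obligation stands independently of Clause 2, so Clause 4 is not affected. Under the severability clause in Clause 5, the remaining provisions continue in force. The provisions still in force are Clause 4 and Clause 5.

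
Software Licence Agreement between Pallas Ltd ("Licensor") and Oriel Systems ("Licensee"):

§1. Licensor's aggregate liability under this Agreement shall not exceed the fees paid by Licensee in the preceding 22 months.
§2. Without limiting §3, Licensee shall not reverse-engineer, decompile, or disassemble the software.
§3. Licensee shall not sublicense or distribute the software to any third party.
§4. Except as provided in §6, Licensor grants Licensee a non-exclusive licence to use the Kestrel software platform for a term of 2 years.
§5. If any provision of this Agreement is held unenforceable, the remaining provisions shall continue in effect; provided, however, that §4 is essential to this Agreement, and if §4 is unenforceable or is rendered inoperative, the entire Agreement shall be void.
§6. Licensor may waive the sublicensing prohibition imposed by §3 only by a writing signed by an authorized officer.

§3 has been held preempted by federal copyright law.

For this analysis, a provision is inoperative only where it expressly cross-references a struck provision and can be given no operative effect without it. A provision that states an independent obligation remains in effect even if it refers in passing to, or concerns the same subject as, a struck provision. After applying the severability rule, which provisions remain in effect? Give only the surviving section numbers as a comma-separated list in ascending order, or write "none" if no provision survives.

1, 2, 4, 5

§3 is struck. The only function of §6 is the waiver condition for §3, so it cannot stand once §3 is removed. Although §4 refers to §6, its operative terms do not depend on §6, so it remains in effect. §2 mentions §3 but its own obligation stands independently of §3, so §2 is not affected. §5 makes §4 an essential term, but §4 is unaffected, so the severability proviso in §5 preserves the remaining provisions. That leaves §1, §2, §4, and §5 in effect.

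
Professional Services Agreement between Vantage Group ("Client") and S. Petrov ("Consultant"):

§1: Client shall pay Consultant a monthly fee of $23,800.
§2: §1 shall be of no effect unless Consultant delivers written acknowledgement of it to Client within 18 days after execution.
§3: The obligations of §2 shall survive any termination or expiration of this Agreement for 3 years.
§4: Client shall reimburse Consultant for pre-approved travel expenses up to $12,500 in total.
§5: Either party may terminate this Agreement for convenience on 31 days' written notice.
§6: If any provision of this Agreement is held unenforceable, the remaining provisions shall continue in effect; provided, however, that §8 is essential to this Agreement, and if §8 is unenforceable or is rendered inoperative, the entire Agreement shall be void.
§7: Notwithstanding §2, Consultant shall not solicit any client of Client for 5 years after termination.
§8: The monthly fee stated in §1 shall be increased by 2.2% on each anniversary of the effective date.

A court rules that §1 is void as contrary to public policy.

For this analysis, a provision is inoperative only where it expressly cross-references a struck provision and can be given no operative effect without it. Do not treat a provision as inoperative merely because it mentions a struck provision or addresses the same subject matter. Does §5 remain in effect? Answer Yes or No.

§1 is struck. The only function of §2 is the acknowledgement condition for §1, so it cannot stand once §1 is removed. The whole of §8 is the escalation of the monthly fee, defined by reference to §1, so §8 cannot stand once §1 is removed. §3 merely fixes the survival period for §2; with §2 gone it has nothing to operate on and falls away. §6 makes §8 an essential term, and §8 has been rendered inoperative by the cascade; under §6, the entire Agreement is therefore void. No provision of the Agreement survives. §5 is among the inoperative provisions, so the answer is no.

No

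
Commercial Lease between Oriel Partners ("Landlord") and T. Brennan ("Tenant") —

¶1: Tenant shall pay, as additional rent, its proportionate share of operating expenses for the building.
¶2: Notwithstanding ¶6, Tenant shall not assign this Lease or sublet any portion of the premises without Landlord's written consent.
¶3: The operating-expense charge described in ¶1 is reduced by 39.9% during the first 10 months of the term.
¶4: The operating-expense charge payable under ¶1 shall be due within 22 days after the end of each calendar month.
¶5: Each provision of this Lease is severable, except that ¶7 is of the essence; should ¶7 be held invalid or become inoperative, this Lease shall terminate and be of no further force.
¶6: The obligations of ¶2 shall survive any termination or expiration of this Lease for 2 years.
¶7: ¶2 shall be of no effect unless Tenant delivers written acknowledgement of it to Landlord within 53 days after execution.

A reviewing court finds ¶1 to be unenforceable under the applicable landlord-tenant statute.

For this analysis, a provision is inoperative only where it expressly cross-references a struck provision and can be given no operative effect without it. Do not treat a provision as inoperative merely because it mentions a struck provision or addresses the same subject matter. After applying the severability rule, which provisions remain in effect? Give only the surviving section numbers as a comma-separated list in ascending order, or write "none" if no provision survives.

2, 5, 6, 7

¶1 is struck. The whole of ¶3 is the introductory reduction to the operating-expense charge, defined by reference to ¶1, so ¶3 cannot stand once ¶1 is removed. ¶4 has no operative effect of its own apart from ¶1 and is therefore inoperative. ¶5 makes ¶7 an essential term, but ¶7 is unaffected, so the severability proviso in ¶5 preserves the remaining provisions. ¶2, ¶5, ¶6, and ¶7 remain in effect.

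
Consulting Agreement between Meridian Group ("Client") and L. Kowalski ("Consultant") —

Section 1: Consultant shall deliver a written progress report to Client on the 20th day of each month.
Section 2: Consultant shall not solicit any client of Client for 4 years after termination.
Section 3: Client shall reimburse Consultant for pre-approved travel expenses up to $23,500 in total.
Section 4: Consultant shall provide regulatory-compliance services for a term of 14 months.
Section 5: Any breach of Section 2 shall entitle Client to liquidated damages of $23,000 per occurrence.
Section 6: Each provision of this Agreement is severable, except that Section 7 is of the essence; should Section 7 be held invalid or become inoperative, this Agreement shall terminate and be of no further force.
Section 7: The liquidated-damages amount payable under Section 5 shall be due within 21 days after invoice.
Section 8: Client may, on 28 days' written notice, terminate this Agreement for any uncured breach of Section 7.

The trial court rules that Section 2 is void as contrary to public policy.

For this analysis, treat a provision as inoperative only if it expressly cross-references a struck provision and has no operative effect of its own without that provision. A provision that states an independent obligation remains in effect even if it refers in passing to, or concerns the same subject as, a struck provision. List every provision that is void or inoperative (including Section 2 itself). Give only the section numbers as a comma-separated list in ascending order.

Section 2 is struck. Section 5 operates only by reference to Section 2, so it falls with Section 2. Section 7 has no operative effect of its own apart from Section 5 and is therefore inoperative. Section 8 merely fixes the termination right for breach of Section 7; with Section 7 gone it has nothing to operate on and falls away. Section 6 makes Section 7 an essential term, and Section 7 has been rendered inoperative by the cascade; under Section 6, the entire Agreement is therefore void. No provision of the Agreement survives.

1, 2, 3, 4, 5, 6, 7, 8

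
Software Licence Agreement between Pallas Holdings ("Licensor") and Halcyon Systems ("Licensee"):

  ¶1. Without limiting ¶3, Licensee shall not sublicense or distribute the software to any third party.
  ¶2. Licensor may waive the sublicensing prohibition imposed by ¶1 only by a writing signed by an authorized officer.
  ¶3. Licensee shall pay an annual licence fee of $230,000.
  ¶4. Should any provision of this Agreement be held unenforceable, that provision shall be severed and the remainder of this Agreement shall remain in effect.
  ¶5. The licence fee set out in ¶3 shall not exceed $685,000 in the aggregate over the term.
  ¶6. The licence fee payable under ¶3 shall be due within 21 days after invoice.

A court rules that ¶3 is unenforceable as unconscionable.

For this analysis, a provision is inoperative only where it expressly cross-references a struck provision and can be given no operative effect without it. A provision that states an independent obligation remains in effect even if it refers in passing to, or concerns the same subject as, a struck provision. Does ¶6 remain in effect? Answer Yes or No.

No

¶3 is struck. The whole of ¶5 is the aggregate cap on the licence fee, defined by reference to ¶3, so ¶5 cannot stand once ¶3 is removed. ¶6 has no operative effect of its own apart from ¶3 and is therefore inoperative. ¶1 mentions ¶3 but its own obligation stands independently of ¶3, so ¶1 is not affected. ¶4 is a severability clause and preserves every provision that can still be given independent effect. The provisions still in force are ¶1, ¶2, and ¶4. ¶6 is among the inoperative provisions, so the answer is no.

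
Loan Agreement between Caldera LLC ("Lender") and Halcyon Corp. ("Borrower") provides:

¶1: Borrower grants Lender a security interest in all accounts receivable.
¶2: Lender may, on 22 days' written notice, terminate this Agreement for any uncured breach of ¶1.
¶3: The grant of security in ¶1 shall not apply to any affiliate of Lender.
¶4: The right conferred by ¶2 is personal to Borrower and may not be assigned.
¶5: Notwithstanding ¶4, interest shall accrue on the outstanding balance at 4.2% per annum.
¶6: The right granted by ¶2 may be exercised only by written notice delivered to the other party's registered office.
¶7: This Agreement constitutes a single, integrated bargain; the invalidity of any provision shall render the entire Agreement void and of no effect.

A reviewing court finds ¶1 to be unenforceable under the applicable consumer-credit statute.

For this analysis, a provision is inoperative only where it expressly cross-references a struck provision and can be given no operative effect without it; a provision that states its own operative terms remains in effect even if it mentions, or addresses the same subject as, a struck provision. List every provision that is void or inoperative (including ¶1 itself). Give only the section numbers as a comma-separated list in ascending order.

1, 2, 3, 4, 5, 6, 7

¶1 is struck. The only function of ¶2 is the termination right for breach of ¶1, so it cannot stand once ¶1 is removed. ¶3 has no operative effect of its own apart from ¶1 and is therefore inoperative. ¶4 merely fixes the non-assignment of ¶2; with ¶2 gone it has nothing to operate on and falls away. The only function of ¶6 is the notice requirement for ¶2, so it cannot stand once ¶2 is removed. ¶7 provides that the Agreement is not severable, so the invalidity of any one provision voids the entire Agreement. No provision of the Agreement survives.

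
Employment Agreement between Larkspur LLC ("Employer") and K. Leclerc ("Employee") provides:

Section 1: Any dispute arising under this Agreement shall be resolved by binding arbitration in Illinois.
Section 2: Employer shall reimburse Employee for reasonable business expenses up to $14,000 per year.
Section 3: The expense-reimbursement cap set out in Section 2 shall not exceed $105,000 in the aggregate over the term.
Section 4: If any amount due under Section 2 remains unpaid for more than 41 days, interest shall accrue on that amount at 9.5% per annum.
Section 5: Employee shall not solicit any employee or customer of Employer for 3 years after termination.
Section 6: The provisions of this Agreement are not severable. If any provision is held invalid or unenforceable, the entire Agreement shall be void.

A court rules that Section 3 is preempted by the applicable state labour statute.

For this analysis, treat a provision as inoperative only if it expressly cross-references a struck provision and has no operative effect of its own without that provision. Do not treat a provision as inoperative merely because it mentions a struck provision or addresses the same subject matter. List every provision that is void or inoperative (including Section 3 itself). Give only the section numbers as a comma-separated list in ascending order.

Section 3 is struck. Nothing else in the Agreement is defined by reference to Section 3. Section 6 provides that the Agreement is not severable, so the invalidity of any one provision voids the entire Agreement. No provision of the Agreement survives.

1, 2, 3, 4, 5, 6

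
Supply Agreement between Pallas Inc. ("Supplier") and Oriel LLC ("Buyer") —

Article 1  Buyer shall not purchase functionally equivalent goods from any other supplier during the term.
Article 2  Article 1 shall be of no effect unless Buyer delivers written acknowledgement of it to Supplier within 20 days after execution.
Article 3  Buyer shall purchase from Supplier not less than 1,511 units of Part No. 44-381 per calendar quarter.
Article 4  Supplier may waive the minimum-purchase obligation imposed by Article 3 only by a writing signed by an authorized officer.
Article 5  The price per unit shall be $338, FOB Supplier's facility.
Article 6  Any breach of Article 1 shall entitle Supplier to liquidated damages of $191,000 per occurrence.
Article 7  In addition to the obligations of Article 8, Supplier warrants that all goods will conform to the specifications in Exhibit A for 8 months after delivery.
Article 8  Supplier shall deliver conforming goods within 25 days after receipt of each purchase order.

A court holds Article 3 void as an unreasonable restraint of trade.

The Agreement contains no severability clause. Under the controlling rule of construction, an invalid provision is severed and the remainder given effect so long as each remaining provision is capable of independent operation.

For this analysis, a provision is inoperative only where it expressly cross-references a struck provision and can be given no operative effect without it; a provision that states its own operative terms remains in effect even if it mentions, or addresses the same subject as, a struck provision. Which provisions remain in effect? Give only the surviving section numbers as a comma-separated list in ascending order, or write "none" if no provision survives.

1, 2, 5, 6, 7, 8

Article 3 is struck. Article 4 merely fixes the waiver condition for Article 3; with Article 3 gone it has nothing to operate on and falls away. Under the stated default rule, only provisions that cannot operate independently fall away; the rest are enforced. The provisions still in force are Article 1, Article 2, Article 5, Article 6, Article 7, and Article 8.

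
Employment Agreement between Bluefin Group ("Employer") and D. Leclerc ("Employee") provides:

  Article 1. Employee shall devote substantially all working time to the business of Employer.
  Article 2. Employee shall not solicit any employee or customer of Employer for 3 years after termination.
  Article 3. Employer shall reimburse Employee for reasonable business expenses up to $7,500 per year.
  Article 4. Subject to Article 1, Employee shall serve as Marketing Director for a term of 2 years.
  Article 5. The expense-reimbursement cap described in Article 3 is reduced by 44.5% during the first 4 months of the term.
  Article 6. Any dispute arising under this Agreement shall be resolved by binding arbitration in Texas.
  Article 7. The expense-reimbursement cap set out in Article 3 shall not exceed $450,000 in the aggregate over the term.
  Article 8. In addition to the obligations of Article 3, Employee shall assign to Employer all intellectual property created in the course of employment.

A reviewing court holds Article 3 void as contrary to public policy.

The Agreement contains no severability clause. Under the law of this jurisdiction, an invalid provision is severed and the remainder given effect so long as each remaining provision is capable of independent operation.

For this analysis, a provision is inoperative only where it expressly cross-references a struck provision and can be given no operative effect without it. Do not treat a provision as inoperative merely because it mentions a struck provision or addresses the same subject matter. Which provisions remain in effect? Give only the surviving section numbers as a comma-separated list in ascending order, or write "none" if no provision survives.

Article 3 is struck. Article 5 does nothing except set the introductory reduction to the expense-reimbursement cap by reference to Article 3; with Article 3 gone it has no independent effect and is inoperative. Article 7 does nothing except set the aggregate cap on the expense-reimbursement cap by reference to Article 3; with Article 3 gone it has no independent effect and is inoperative. Although Article 8 refers to Article 3, its operative terms do not depend on Article 3, so it remains in effect. With no severability clause, the stated default rule severs what cannot stand and enforces each remaining provision that can operate on its own. Article 1, Article 2, Article 4, Article 6, and Article 8 remain in effect.

1, 2, 4, 6, 8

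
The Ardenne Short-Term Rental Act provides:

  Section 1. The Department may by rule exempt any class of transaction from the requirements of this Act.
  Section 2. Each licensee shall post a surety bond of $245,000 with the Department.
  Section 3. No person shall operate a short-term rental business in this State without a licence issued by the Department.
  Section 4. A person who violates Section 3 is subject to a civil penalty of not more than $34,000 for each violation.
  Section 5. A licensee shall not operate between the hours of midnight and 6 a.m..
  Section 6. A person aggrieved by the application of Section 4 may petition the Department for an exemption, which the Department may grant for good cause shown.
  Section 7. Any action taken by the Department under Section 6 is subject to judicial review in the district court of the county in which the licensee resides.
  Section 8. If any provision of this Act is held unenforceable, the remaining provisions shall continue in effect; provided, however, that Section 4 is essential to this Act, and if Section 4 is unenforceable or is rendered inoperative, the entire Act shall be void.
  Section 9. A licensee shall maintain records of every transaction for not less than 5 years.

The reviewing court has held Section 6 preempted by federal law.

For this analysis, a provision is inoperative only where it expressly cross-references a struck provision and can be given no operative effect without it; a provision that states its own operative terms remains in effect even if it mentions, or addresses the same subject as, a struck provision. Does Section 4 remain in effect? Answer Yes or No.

Yes

Section 6 is struck. Section 7 has no operative effect of its own apart from Section 6 and is therefore inoperative. Section 8 makes Section 4 an essential term, but Section 4 is unaffected, so the severability proviso in Section 8 preserves the remaining provisions. Section 1, Section 2, Section 3, Section 4, Section 5, Section 8, and Section 9 remain in effect. Section 4 is among the surviving provisions, so the answer is yes.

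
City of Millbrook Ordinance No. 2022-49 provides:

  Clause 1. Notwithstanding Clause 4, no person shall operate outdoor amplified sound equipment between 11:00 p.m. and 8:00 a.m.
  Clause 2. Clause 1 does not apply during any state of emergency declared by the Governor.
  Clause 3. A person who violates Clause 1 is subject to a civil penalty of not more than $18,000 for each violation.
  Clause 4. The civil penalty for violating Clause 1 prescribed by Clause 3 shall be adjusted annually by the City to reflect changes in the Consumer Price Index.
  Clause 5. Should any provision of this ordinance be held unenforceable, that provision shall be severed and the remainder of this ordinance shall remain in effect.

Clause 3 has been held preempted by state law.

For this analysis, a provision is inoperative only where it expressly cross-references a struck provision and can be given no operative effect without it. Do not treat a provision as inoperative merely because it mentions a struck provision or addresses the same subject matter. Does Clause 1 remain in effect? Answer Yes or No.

Clause 3 is struck. The whole of Clause 4 is the indexation of the civil penalty for violating Clause 1, defined by reference to Clause 3, so Clause 4 cannot stand once Clause 3 is removed. Clause 1 mentions Clause 4 but its own obligation stands independently of Clause 4, so Clause 1 is not affected. Under the severability clause in Clause 5, the remaining provisions continue in force. Clause 1, Clause 2, and Clause 5 remain in effect. Clause 1 is among the surviving provisions, so the answer is yes.

Yes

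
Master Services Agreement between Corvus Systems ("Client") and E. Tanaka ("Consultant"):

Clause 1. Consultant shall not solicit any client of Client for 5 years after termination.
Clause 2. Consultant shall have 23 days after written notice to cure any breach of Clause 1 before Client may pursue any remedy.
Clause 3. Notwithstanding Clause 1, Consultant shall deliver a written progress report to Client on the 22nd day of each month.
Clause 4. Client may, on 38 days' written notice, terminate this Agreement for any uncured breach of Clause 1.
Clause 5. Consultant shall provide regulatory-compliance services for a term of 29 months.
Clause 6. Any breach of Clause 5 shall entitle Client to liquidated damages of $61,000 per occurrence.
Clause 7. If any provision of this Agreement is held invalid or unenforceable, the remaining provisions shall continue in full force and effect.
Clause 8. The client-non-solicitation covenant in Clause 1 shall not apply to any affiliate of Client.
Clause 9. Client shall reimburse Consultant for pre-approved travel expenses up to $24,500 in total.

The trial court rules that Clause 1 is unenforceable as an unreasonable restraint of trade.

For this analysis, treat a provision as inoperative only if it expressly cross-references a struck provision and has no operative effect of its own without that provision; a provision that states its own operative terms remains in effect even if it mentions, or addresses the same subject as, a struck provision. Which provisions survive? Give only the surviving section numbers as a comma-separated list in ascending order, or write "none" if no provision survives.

3, 5, 6, 7, 9

Clause 1 is struck. Clause 2 has no operative effect of its own apart from Clause 1 and is therefore inoperative. The only function of Clause 4 is the termination right for breach of Clause 1, so it cannot stand once Clause 1 is removed. Clause 8 does nothing except set the carve-out from the client-non-solicitation covenant by reference to Clause 1; with Clause 1 gone it has no independent effect and is inoperative. Although Clause 3 refers to Clause 1, its operative terms do not depend on Clause 1, so it remains in effect. Clause 7 is a severability clause and preserves every provision that can still be given independent effect. Clause 3, Clause 5, Clause 6, Clause 7, and Clause 9 remain in effect.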